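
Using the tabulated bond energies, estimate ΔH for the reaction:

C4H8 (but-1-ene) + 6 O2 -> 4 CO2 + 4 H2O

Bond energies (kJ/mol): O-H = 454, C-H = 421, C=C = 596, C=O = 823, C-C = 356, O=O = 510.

Bonds broken (reactants):
  C-C: 2 × 356 = 712
  C-H: 8 × 421 = 3368
  C=C: 1 × 596 = 596
  O=O: 6 × 510 = 3060
  Σ(broken) = 7736 kJ
Bonds formed (products):
  C=O: 8 × 823 = 6584
  O-H: 8 × 454 = 3632
  Σ(formed) = 10216 kJ
ΔH = Σ(broken) − Σ(formed) = 7736 − 10216 = −2480 kJ

ΔH ≈ −2480 kJ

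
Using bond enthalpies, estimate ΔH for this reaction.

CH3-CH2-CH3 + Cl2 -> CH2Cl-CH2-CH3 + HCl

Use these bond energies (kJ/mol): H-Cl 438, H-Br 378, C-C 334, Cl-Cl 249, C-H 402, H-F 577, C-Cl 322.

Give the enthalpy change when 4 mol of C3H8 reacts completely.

Bonds broken (reactants):
  C-C: 2 × 334 = 668
  C-H: 8 × 402 = 3216
  Cl-Cl: 1 × 249 = 249
  Σ(broken) = 4133 kJ
Bonds formed (products):
  C-C: 2 × 334 = 668
  C-Cl: 1 × 322 = 322
  C-H: 7 × 402 = 2814
  H-Cl: 1 × 438 = 438
  Σ(formed) = 4242 kJ
ΔH = Σ(broken) − Σ(formed) = 4133 − 4242 = −109 kJ
For 4× the reaction as written: 4 × (−109) = −436 kJ

ΔH = −436 kJ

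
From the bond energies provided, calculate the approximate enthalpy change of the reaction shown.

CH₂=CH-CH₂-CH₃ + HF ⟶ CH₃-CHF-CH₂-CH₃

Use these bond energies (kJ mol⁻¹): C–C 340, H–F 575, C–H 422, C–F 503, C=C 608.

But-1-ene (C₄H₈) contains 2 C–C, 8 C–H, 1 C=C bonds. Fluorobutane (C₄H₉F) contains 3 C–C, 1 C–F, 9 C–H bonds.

Bonds broken (reactants):
  C–C: 2 × 340 = 680
  C–H: 8 × 422 = 3376
  C=C: 1 × 608 = 608
  H–F: 1 × 575 = 575
  Σ(broken) = 5239 kJ
Bonds formed (products):
  C–C: 3 × 340 = 1020
  C–F: 1 × 503 = 503
  C–H: 9 × 422 = 3798
  Σ(formed) = 5321 kJ
ΔH = Σ(broken) − Σ(formed) = 5239 − 5321 = −82 kJ

ΔH ≈ −82 kJ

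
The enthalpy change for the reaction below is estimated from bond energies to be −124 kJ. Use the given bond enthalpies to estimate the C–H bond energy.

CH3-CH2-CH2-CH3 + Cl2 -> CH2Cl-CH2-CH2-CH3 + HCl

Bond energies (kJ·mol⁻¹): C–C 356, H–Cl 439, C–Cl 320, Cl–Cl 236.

D(C–H) ≈ 399 kJ/mol

Let D be the C–H bond energy.
Σ(broken) = 3×356 + 10×D + 1×236 = 1304 + 10D
Σ(formed) = 3×356 + 1×320 + 9×D + 1×439 = 1827 + 9D
ΔH = Σ(broken) − Σ(formed) = (1304 + 10D) − (1827 + 9D) = −523 + D
Setting this equal to −124 kJ gives D = 399 kJ/mol.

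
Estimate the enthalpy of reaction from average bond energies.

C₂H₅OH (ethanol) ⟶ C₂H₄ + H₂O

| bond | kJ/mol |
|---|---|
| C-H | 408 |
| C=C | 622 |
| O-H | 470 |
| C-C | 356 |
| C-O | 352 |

Bonds broken (reactants):
  C-C: 1 × 356 = 356
  C-H: 5 × 408 = 2040
  C-O: 1 × 352 = 352
  O-H: 1 × 470 = 470
  Σ(broken) = 3218 kJ
Bonds formed (products):
  C-H: 4 × 408 = 1632
  C=C: 1 × 622 = 622
  O-H: 2 × 470 = 940
  Σ(formed) = 3194 kJ
ΔH = Σ(broken) − Σ(formed) = 3218 − 3194 = +24 kJ

ΔH ≈ +24 kJ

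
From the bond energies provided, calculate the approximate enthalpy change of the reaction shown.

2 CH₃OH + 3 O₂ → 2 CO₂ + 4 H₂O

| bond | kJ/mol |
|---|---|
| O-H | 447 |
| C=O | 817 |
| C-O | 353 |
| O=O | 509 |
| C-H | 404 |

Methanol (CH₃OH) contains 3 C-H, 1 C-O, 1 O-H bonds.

Bonds broken (reactants):
  C-H: 6 × 404 = 2424
  C-O: 2 × 353 = 706
  O-H: 2 × 447 = 894
  O=O: 3 × 509 = 1527
  Σ(broken) = 5551 kJ
Bonds formed (products):
  C=O: 4 × 817 = 3268
  O-H: 8 × 447 = 3576
  Σ(formed) = 6844 kJ
ΔH = Σ(broken) − Σ(formed) = 5551 − 6844 = −1293 kJ

ΔH ≈ −1293 kJ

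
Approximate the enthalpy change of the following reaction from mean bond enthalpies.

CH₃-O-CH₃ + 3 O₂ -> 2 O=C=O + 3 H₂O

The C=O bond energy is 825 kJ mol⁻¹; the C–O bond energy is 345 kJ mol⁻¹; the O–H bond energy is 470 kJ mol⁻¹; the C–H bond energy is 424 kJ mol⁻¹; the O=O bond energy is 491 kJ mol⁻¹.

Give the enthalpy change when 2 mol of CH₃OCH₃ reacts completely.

Bonds broken (reactants):
  C–H: 6 × 424 = 2544
  C–O: 2 × 345 = 690
  O=O: 3 × 491 = 1473
  Σ(broken) = 4707 kJ
Bonds formed (products):
  C=O: 4 × 825 = 3300
  O–H: 6 × 470 = 2820
  Σ(formed) = 6120 kJ
ΔH = Σ(broken) − Σ(formed) = 4707 − 6120 = −1413 kJ
For 2× the reaction as written: 2 × (−1413) = −2826 kJ

ΔH = −2826 kJ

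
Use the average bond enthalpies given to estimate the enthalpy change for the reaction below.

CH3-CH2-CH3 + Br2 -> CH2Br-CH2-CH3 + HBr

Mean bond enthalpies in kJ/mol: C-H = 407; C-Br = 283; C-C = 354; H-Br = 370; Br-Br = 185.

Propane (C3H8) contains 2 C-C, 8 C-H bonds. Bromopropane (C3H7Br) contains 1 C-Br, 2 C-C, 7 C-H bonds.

ΔH ≈ −61 kJ

Bonds broken (reactants):
  Br-Br: 1 × 185 = 185
  C-C: 2 × 354 = 708
  C-H: 8 × 407 = 3256
  Σ(broken) = 4149 kJ
Bonds formed (products):
  C-Br: 1 × 283 = 283
  C-C: 2 × 354 = 708
  C-H: 7 × 407 = 2849
  H-Br: 1 × 370 = 370
  Σ(formed) = 4210 kJ
ΔH = Σ(broken) − Σ(formed) = 4149 − 4210 = −61 kJ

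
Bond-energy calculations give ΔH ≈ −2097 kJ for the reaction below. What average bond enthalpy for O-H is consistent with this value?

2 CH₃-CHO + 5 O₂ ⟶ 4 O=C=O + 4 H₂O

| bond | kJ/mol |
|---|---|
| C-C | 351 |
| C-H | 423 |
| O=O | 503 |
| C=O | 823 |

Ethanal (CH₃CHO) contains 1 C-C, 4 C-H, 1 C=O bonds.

D(O-H) ≈ 470 kJ/mol

Let D be the O-H bond energy.
Σ(broken) = 2×351 + 8×423 + 2×823 + 5×503 = 8247
Σ(formed) = 8×823 + 8×D = 6584 + 8D
ΔH = Σ(broken) − Σ(formed) = (8247) − (6584 + 8D) = +1663 − 8D
Setting this equal to −2097 kJ gives 8D = 3760, so D = 470 kJ/mol.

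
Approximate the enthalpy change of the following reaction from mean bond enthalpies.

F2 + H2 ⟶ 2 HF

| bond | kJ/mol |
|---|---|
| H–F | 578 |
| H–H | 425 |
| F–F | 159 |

Bonds broken (reactants):
  F–F: 1 × 159 = 159
  H–H: 1 × 425 = 425
  Σ(broken) = 584 kJ
Bonds formed (products):
  H–F: 2 × 578 = 1156
  Σ(formed) = 1156 kJ
ΔH = Σ(broken) − Σ(formed) = 584 − 1156 = −572 kJ

ΔH ≈ −572 kJ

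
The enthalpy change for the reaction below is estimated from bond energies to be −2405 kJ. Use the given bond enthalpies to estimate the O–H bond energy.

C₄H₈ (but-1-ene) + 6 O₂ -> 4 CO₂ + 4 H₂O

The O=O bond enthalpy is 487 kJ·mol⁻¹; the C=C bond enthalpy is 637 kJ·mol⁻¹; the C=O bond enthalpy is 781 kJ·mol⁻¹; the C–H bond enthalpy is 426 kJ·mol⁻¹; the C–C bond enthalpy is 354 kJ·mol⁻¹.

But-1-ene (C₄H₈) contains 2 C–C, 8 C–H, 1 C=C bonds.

D(O–H) ≈ 479 kJ/mol

Let D be the O–H bond energy.
Σ(broken) = 2×354 + 8×426 + 1×637 + 6×487 = 7675
Σ(formed) = 8×781 + 8×D = 6248 + 8D
ΔH = Σ(broken) − Σ(formed) = (7675) − (6248 + 8D) = +1427 − 8D
Setting this equal to −2405 kJ gives 8D = 3832, so D = 479 kJ/mol.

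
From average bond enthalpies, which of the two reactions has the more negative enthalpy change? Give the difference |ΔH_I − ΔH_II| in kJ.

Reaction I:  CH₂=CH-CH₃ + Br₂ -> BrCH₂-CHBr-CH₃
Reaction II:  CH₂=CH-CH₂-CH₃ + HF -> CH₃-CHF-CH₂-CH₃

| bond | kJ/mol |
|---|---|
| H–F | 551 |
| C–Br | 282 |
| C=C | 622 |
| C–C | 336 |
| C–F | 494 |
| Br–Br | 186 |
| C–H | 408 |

Reaction I:
  Bonds broken (reactants):
    Br–Br: 1 × 186 = 186
    C–C: 1 × 336 = 336
    C–H: 6 × 408 = 2448
    C=C: 1 × 622 = 622
    Σ(broken) = 3592 kJ
  Bonds formed (products):
    C–Br: 2 × 282 = 564
    C–C: 2 × 336 = 672
    C–H: 6 × 408 = 2448
    Σ(formed) = 3684 kJ
  ΔH_I = 3592 − 3684 = −92 kJ
Reaction II:
  Bonds broken (reactants):
    C–C: 2 × 336 = 672
    C–H: 8 × 408 = 3264
    C=C: 1 × 622 = 622
    H–F: 1 × 551 = 551
    Σ(broken) = 5109 kJ
  Bonds formed (products):
    C–C: 3 × 336 = 1008
    C–F: 1 × 494 = 494
    C–H: 9 × 408 = 3672
    Σ(formed) = 5174 kJ
  ΔH_II = 5109 − 5174 = −65 kJ
ΔH_I − ΔH_II = −27 kJ, so reaction I has the more negative ΔH; |ΔH_I − ΔH_II| = 27 kJ.

Reaction I, by 27 kJ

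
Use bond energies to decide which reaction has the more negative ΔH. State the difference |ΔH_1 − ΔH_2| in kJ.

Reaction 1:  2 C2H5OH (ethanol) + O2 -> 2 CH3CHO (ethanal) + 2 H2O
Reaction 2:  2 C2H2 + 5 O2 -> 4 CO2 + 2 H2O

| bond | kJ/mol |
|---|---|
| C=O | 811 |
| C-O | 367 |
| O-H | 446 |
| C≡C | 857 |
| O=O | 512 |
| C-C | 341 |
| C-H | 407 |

Reaction 1:
  Bonds broken (reactants):
    C-C: 2 × 341 = 682
    C-H: 10 × 407 = 4070
    C-O: 2 × 367 = 734
    O-H: 2 × 446 = 892
    O=O: 1 × 512 = 512
    Σ(broken) = 6890 kJ
  Bonds formed (products):
    C-C: 2 × 341 = 682
    C-H: 8 × 407 = 3256
    C=O: 2 × 811 = 1622
    O-H: 4 × 446 = 1784
    Σ(formed) = 7344 kJ
  ΔH_1 = 6890 − 7344 = −454 kJ
Reaction 2:
  Bonds broken (reactants):
    C≡C: 2 × 857 = 1714
    C-H: 4 × 407 = 1628
    O=O: 5 × 512 = 2560
    Σ(broken) = 5902 kJ
  Bonds formed (products):
    C=O: 8 × 811 = 6488
    O-H: 4 × 446 = 1784
    Σ(formed) = 8272 kJ
  ΔH_2 = 5902 − 8272 = −2370 kJ
ΔH_1 − ΔH_2 = +1916 kJ, so reaction 2 has the more negative ΔH; |ΔH_1 − ΔH_2| = 1916 kJ.

Reaction 2, by 1916 kJ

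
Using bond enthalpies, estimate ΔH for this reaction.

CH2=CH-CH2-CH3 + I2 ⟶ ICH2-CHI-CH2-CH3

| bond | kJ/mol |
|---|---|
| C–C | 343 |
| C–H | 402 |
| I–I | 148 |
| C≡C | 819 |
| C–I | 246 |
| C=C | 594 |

Bonds broken (reactants):
  C–C: 2 × 343 = 686
  C–H: 8 × 402 = 3216
  C=C: 1 × 594 = 594
  I–I: 1 × 148 = 148
  Σ(broken) = 4644 kJ
Bonds formed (products):
  C–C: 3 × 343 = 1029
  C–H: 8 × 402 = 3216
  C–I: 2 × 246 = 492
  Σ(formed) = 4737 kJ
ΔH = Σ(broken) − Σ(formed) = 4644 − 4737 = −93 kJ

ΔH ≈ −93 kJ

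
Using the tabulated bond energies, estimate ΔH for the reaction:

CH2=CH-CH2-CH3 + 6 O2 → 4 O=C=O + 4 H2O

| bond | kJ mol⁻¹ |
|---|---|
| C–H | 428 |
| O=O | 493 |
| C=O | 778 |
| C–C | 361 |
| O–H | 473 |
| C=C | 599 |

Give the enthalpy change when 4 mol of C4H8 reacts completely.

Bonds broken (reactants):
  C–C: 2 × 361 = 722
  C–H: 8 × 428 = 3424
  C=C: 1 × 599 = 599
  O=O: 6 × 493 = 2958
  Σ(broken) = 7703 kJ
Bonds formed (products):
  C=O: 8 × 778 = 6224
  O–H: 8 × 473 = 3784
  Σ(formed) = 10008 kJ
ΔH = Σ(broken) − Σ(formed) = 7703 − 10008 = −2305 kJ
For 4× the reaction as written: 4 × (−2305) = −9220 kJ

ΔH = −9220 kJ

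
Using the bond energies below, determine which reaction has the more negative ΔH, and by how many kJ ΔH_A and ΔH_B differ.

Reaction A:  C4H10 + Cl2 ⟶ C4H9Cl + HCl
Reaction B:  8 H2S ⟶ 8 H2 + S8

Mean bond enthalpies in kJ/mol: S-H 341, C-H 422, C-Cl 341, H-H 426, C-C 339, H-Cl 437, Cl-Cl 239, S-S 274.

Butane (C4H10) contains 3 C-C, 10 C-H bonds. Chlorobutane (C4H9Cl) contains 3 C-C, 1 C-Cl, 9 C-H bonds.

Reaction A:
  Bonds broken (reactants):
    C-C: 3 × 339 = 1017
    C-H: 10 × 422 = 4220
    Cl-Cl: 1 × 239 = 239
    Σ(broken) = 5476 kJ
  Bonds formed (products):
    C-C: 3 × 339 = 1017
    C-Cl: 1 × 341 = 341
    C-H: 9 × 422 = 3798
    H-Cl: 1 × 437 = 437
    Σ(formed) = 5593 kJ
  ΔH_A = 5476 − 5593 = −117 kJ
Reaction B:
  Bonds broken (reactants):
    S-H: 16 × 341 = 5456
    Σ(broken) = 5456 kJ
  Bonds formed (products):
    H-H: 8 × 426 = 3408
    S-S: 8 × 274 = 2192
    Σ(formed) = 5600 kJ
  ΔH_B = 5456 − 5600 = −144 kJ
ΔH_A − ΔH_B = +27 kJ, so reaction B has the more negative ΔH; |ΔH_A − ΔH_B| = 27 kJ.

Reaction B, by 27 kJ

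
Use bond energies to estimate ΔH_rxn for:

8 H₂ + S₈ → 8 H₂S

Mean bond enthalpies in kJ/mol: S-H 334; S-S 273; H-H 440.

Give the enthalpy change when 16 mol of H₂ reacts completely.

Bonds broken (reactants):
  H-H: 8 × 440 = 3520
  S-S: 8 × 273 = 2184
  Σ(broken) = 5704 kJ
Bonds formed (products):
  S-H: 16 × 334 = 5344
  Σ(formed) = 5344 kJ
ΔH = Σ(broken) − Σ(formed) = 5704 − 5344 = +360 kJ
For 2× the reaction as written: 2 × (+360) = +720 kJ

ΔH = +720 kJ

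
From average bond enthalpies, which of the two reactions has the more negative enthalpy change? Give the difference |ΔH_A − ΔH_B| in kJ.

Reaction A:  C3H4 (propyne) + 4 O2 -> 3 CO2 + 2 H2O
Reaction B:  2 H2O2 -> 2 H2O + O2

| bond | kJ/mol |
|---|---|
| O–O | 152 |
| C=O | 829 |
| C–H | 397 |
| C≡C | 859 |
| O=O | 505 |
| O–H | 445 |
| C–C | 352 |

Reaction A, by 1734 kJ

Reaction A:
  Bonds broken (reactants):
    C≡C: 1 × 859 = 859
    C–C: 1 × 352 = 352
    C–H: 4 × 397 = 1588
    O=O: 4 × 505 = 2020
    Σ(broken) = 4819 kJ
  Bonds formed (products):
    C=O: 6 × 829 = 4974
    O–H: 4 × 445 = 1780
    Σ(formed) = 6754 kJ
  ΔH_A = 4819 − 6754 = −1935 kJ
Reaction B:
  Bonds broken (reactants):
    O–H: 4 × 445 = 1780
    O–O: 2 × 152 = 304
    Σ(broken) = 2084 kJ
  Bonds formed (products):
    O–H: 4 × 445 = 1780
    O=O: 1 × 505 = 505
    Σ(formed) = 2285 kJ
  ΔH_B = 2084 − 2285 = −201 kJ
ΔH_A − ΔH_B = −1734 kJ, so reaction A has the more negative ΔH; |ΔH_A − ΔH_B| = 1734 kJ.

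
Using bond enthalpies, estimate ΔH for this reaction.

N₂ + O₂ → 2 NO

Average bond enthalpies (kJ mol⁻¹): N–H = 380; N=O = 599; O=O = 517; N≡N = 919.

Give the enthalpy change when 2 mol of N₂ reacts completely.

ΔH = +476 kJ

Bonds broken (reactants):
  N≡N: 1 × 919 = 919
  O=O: 1 × 517 = 517
  Σ(broken) = 1436 kJ
Bonds formed (products):
  N=O: 2 × 599 = 1198
  Σ(formed) = 1198 kJ
ΔH = Σ(broken) − Σ(formed) = 1436 − 1198 = +238 kJ
For 2× the reaction as written: 2 × (+238) = +476 kJ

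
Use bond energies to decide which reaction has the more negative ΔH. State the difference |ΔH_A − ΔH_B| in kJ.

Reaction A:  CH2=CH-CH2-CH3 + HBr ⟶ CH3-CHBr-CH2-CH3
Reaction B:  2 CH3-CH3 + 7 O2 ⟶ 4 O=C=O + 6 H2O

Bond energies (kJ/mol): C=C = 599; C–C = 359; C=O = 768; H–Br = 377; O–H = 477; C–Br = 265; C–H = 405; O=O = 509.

Reaction A:
  Bonds broken (reactants):
    C–C: 2 × 359 = 718
    C–H: 8 × 405 = 3240
    C=C: 1 × 599 = 599
    H–Br: 1 × 377 = 377
    Σ(broken) = 4934 kJ
  Bonds formed (products):
    C–Br: 1 × 265 = 265
    C–C: 3 × 359 = 1077
    C–H: 9 × 405 = 3645
    Σ(formed) = 4987 kJ
  ΔH_A = 4934 − 4987 = −53 kJ
Reaction B:
  Bonds broken (reactants):
    C–C: 2 × 359 = 718
    C–H: 12 × 405 = 4860
    O=O: 7 × 509 = 3563
    Σ(broken) = 9141 kJ
  Bonds formed (products):
    C=O: 8 × 768 = 6144
    O–H: 12 × 477 = 5724
    Σ(formed) = 11868 kJ
  ΔH_B = 9141 − 11868 = −2727 kJ
ΔH_A − ΔH_B = +2674 kJ, so reaction B has the more negative ΔH; |ΔH_A − ΔH_B| = 2674 kJ.

Reaction B, by 2674 kJ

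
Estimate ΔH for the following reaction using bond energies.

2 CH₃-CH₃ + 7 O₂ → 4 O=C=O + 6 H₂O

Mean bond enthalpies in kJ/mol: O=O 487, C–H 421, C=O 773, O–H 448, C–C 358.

ΔH ≈ −2383 kJ

Bonds broken (reactants):
  C–C: 2 × 358 = 716
  C–H: 12 × 421 = 5052
  O=O: 7 × 487 = 3409
  Σ(broken) = 9177 kJ
Bonds formed (products):
  C=O: 8 × 773 = 6184
  O–H: 12 × 448 = 5376
  Σ(formed) = 11560 kJ
ΔH = Σ(broken) − Σ(formed) = 9177 − 11560 = −2383 kJ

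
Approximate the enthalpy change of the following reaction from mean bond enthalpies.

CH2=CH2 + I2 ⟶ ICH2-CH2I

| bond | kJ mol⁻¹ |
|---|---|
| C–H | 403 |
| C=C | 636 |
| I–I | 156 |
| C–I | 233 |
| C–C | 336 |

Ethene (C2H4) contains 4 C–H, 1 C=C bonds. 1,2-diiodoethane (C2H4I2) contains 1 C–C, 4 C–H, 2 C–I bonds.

ΔH ≈ −10 kJ

Bonds broken (reactants):
  C–H: 4 × 403 = 1612
  C=C: 1 × 636 = 636
  I–I: 1 × 156 = 156
  Σ(broken) = 2404 kJ
Bonds formed (products):
  C–C: 1 × 336 = 336
  C–H: 4 × 403 = 1612
  C–I: 2 × 233 = 466
  Σ(formed) = 2414 kJ
ΔH = Σ(broken) − Σ(formed) = 2404 − 2414 = −10 kJ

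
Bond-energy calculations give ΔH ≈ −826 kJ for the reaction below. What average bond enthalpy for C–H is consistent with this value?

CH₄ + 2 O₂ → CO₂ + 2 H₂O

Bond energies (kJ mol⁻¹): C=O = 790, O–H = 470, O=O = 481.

D(C–H) ≈ 418 kJ/mol

Let D be the C–H bond energy.
Σ(broken) = 4×D + 2×481 = 962 + 4D
Σ(formed) = 2×790 + 4×470 = 3460
ΔH = Σ(broken) − Σ(formed) = (962 + 4D) − (3460) = −2498 + 4D
Setting this equal to −826 kJ gives 4D = 1672, so D = 418 kJ/mol.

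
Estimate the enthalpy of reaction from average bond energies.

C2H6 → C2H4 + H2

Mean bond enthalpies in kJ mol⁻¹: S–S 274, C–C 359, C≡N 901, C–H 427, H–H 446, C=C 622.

ΔH ≈ +145 kJ

Bonds broken (reactants):
  C–C: 1 × 359 = 359
  C–H: 6 × 427 = 2562
  Σ(broken) = 2921 kJ
Bonds formed (products):
  C–H: 4 × 427 = 1708
  C=C: 1 × 622 = 622
  H–H: 1 × 446 = 446
  Σ(formed) = 2776 kJ
ΔH = Σ(broken) − Σ(formed) = 2921 − 2776 = +145 kJ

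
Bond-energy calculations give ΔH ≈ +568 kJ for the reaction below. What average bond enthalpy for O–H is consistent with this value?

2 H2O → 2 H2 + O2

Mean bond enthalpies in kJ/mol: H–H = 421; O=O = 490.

Let D be the O–H bond energy.
Σ(broken) = 4×D = 4D
Σ(formed) = 2×421 + 1×490 = 1332
ΔH = Σ(broken) − Σ(formed) = (4D) − (1332) = −1332 + 4D
Setting this equal to +568 kJ gives 4D = 1900, so D = 475 kJ/mol.

D(O–H) ≈ 475 kJ/mol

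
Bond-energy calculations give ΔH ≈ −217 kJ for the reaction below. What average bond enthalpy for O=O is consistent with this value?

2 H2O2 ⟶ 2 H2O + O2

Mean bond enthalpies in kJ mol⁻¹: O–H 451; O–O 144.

D(O=O) ≈ 505 kJ/mol

Let D be the O=O bond energy.
Σ(broken) = 4×451 + 2×144 = 2092
Σ(formed) = 4×451 + 1×D = 1804 + D
ΔH = Σ(broken) − Σ(formed) = (2092) − (1804 + D) = +288 − D
Setting this equal to −217 kJ gives D = 505 kJ/mol.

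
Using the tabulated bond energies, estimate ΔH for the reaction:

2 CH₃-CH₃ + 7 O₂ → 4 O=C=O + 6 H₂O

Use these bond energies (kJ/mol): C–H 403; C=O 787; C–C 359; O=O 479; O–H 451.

Bonds broken (reactants):
  C–C: 2 × 359 = 718
  C–H: 12 × 403 = 4836
  O=O: 7 × 479 = 3353
  Σ(broken) = 8907 kJ
Bonds formed (products):
  C=O: 8 × 787 = 6296
  O–H: 12 × 451 = 5412
  Σ(formed) = 11708 kJ
ΔH = Σ(broken) − Σ(formed) = 8907 − 11708 = −2801 kJ

ΔH ≈ −2801 kJ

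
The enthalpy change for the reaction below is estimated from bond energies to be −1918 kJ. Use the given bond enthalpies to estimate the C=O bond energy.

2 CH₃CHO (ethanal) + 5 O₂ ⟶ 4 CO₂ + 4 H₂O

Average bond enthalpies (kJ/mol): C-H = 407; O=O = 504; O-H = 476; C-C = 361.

Let D be the C=O bond energy.
Σ(broken) = 2×361 + 8×407 + 2×D + 5×504 = 6498 + 2D
Σ(formed) = 8×D + 8×476 = 3808 + 8D
ΔH = Σ(broken) − Σ(formed) = (6498 + 2D) − (3808 + 8D) = +2690 − 6D
Setting this equal to −1918 kJ gives 6D = 4608, so D = 768 kJ/mol.

D(C=O) ≈ 768 kJ/mol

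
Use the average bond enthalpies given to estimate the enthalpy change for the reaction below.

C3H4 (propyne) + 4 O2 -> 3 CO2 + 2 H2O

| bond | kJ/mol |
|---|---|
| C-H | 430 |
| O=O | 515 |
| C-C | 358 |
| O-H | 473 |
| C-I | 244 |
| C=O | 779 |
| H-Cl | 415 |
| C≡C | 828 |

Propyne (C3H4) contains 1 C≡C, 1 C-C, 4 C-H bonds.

ΔH ≈ −1600 kJ

Bonds broken (reactants):
  C≡C: 1 × 828 = 828
  C-C: 1 × 358 = 358
  C-H: 4 × 430 = 1720
  O=O: 4 × 515 = 2060
  Σ(broken) = 4966 kJ
Bonds formed (products):
  C=O: 6 × 779 = 4674
  O-H: 4 × 473 = 1892
  Σ(formed) = 6566 kJ
ΔH = Σ(broken) − Σ(formed) = 4966 − 6566 = −1600 kJ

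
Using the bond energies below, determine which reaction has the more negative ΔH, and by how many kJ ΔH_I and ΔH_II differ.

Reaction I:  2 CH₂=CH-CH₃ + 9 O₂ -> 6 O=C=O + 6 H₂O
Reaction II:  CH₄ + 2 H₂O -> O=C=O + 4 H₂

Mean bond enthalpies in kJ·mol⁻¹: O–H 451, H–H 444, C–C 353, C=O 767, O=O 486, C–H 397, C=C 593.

Reaction I:
  Bonds broken (reactants):
    C–C: 2 × 353 = 706
    C–H: 12 × 397 = 4764
    C=C: 2 × 593 = 1186
    O=O: 9 × 486 = 4374
    Σ(broken) = 11030 kJ
  Bonds formed (products):
    C=O: 12 × 767 = 9204
    O–H: 12 × 451 = 5412
    Σ(formed) = 14616 kJ
  ΔH_I = 11030 − 14616 = −3586 kJ
Reaction II:
  Bonds broken (reactants):
    C–H: 4 × 397 = 1588
    O–H: 4 × 451 = 1804
    Σ(broken) = 3392 kJ
  Bonds formed (products):
    C=O: 2 × 767 = 1534
    H–H: 4 × 444 = 1776
    Σ(formed) = 3310 kJ
  ΔH_II = 3392 − 3310 = +82 kJ
ΔH_I − ΔH_II = −3668 kJ, so reaction I has the more negative ΔH; |ΔH_I − ΔH_II| = 3668 kJ.

Reaction I, by 3668 kJ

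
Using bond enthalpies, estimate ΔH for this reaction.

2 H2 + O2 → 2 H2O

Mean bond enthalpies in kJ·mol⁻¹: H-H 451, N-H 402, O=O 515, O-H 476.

Bonds broken (reactants):
  H-H: 2 × 451 = 902
  O=O: 1 × 515 = 515
  Σ(broken) = 1417 kJ
Bonds formed (products):
  O-H: 4 × 476 = 1904
  Σ(formed) = 1904 kJ
ΔH = Σ(broken) − Σ(formed) = 1417 − 1904 = −487 kJ

ΔH ≈ −487 kJ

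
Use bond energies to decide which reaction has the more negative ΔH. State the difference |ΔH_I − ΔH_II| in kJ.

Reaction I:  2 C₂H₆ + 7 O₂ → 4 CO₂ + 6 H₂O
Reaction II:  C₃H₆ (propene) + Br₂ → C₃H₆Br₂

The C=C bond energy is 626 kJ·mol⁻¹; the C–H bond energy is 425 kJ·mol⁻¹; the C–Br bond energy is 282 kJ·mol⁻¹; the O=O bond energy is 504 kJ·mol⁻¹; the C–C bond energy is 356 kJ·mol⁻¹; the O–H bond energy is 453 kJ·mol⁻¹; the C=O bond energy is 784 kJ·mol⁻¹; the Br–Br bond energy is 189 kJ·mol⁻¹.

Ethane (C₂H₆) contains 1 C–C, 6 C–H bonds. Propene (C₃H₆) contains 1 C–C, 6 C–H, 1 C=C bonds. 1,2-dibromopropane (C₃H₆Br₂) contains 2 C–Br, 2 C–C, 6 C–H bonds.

Reaction I, by 2263 kJ

Reaction I:
  Bonds broken (reactants):
    C–C: 2 × 356 = 712
    C–H: 12 × 425 = 5100
    O=O: 7 × 504 = 3528
    Σ(broken) = 9340 kJ
  Bonds formed (products):
    C=O: 8 × 784 = 6272
    O–H: 12 × 453 = 5436
    Σ(formed) = 11708 kJ
  ΔH_I = 9340 − 11708 = −2368 kJ
Reaction II:
  Bonds broken (reactants):
    Br–Br: 1 × 189 = 189
    C–C: 1 × 356 = 356
    C–H: 6 × 425 = 2550
    C=C: 1 × 626 = 626
    Σ(broken) = 3721 kJ
  Bonds formed (products):
    C–Br: 2 × 282 = 564
    C–C: 2 × 356 = 712
    C–H: 6 × 425 = 2550
    Σ(formed) = 3826 kJ
  ΔH_II = 3721 − 3826 = −105 kJ
ΔH_I − ΔH_II = −2263 kJ, so reaction I has the more negative ΔH; |ΔH_I − ΔH_II| = 2263 kJ.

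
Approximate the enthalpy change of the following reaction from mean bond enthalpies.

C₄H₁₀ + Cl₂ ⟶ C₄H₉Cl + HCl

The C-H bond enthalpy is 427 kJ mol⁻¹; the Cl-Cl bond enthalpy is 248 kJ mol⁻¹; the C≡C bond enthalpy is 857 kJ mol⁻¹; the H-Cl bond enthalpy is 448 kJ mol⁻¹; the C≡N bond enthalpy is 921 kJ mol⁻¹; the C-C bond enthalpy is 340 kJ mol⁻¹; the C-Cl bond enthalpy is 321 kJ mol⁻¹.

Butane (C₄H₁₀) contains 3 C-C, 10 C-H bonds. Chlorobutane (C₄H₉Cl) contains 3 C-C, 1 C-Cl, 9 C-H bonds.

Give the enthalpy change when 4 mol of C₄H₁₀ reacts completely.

ΔH = −376 kJ

Bonds broken (reactants):
  C-C: 3 × 340 = 1020
  C-H: 10 × 427 = 4270
  Cl-Cl: 1 × 248 = 248
  Σ(broken) = 5538 kJ
Bonds formed (products):
  C-C: 3 × 340 = 1020
  C-Cl: 1 × 321 = 321
  C-H: 9 × 427 = 3843
  H-Cl: 1 × 448 = 448
  Σ(formed) = 5632 kJ
ΔH = Σ(broken) − Σ(formed) = 5538 − 5632 = −94 kJ
For 4× the reaction as written: 4 × (−94) = −376 kJ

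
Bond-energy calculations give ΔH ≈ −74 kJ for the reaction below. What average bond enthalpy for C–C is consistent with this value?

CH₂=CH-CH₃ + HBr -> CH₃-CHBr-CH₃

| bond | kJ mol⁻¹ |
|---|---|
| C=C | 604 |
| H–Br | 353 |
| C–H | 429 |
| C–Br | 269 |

Let D be the C–C bond energy.
Σ(broken) = 1×D + 6×429 + 1×604 + 1×353 = 3531 + D
Σ(formed) = 1×269 + 2×D + 7×429 = 3272 + 2D
ΔH = Σ(broken) − Σ(formed) = (3531 + D) − (3272 + 2D) = +259 − D
Setting this equal to −74 kJ gives D = 333 kJ/mol.

D(C–C) ≈ 333 kJ/mol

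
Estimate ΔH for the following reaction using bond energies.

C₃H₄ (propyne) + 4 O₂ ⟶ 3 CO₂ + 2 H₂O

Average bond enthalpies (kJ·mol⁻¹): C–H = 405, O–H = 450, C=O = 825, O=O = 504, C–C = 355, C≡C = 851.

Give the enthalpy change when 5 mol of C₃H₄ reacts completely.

ΔH = −9540 kJ

Bonds broken (reactants):
  C≡C: 1 × 851 = 851
  C–C: 1 × 355 = 355
  C–H: 4 × 405 = 1620
  O=O: 4 × 504 = 2016
  Σ(broken) = 4842 kJ
Bonds formed (products):
  C=O: 6 × 825 = 4950
  O–H: 4 × 450 = 1800
  Σ(formed) = 6750 kJ
ΔH = Σ(broken) − Σ(formed) = 4842 − 6750 = −1908 kJ
For 5× the reaction as written: 5 × (−1908) = −9540 kJ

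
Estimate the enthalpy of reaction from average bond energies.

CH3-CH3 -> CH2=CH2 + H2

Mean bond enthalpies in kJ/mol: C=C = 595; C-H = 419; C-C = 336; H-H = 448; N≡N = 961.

ΔH ≈ +131 kJ

Bonds broken (reactants):
  C-C: 1 × 336 = 336
  C-H: 6 × 419 = 2514
  Σ(broken) = 2850 kJ
Bonds formed (products):
  C-H: 4 × 419 = 1676
  C=C: 1 × 595 = 595
  H-H: 1 × 448 = 448
  Σ(formed) = 2719 kJ
ΔH = Σ(broken) − Σ(formed) = 2850 − 2719 = +131 kJ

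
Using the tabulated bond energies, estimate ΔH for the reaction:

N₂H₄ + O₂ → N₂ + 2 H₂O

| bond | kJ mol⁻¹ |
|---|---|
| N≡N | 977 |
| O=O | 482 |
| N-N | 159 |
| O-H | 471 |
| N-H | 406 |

Bonds broken (reactants):
  N-H: 4 × 406 = 1624
  N-N: 1 × 159 = 159
  O=O: 1 × 482 = 482
  Σ(broken) = 2265 kJ
Bonds formed (products):
  N≡N: 1 × 977 = 977
  O-H: 4 × 471 = 1884
  Σ(formed) = 2861 kJ
ΔH = Σ(broken) − Σ(formed) = 2265 − 2861 = −596 kJ

ΔH ≈ −596 kJ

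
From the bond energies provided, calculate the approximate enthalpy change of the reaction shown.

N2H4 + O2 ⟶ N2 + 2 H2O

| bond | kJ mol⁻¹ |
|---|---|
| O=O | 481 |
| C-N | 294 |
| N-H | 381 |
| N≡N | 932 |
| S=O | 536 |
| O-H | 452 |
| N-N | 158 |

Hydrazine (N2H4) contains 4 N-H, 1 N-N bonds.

Bonds broken (reactants):
  N-H: 4 × 381 = 1524
  N-N: 1 × 158 = 158
  O=O: 1 × 481 = 481
  Σ(broken) = 2163 kJ
Bonds formed (products):
  N≡N: 1 × 932 = 932
  O-H: 4 × 452 = 1808
  Σ(formed) = 2740 kJ
ΔH = Σ(broken) − Σ(formed) = 2163 − 2740 = −577 kJ

ΔH ≈ −577 kJ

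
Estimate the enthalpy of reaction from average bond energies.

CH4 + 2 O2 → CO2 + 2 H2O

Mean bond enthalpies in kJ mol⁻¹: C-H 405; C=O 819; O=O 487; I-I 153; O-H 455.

Bonds broken (reactants):
  C-H: 4 × 405 = 1620
  O=O: 2 × 487 = 974
  Σ(broken) = 2594 kJ
Bonds formed (products):
  C=O: 2 × 819 = 1638
  O-H: 4 × 455 = 1820
  Σ(formed) = 3458 kJ
ΔH = Σ(broken) − Σ(formed) = 2594 − 3458 = −864 kJ

ΔH ≈ −864 kJ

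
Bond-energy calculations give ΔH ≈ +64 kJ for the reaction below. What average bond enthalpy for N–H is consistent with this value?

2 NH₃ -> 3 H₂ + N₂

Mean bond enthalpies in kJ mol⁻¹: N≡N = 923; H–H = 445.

Let D be the N–H bond energy.
Σ(broken) = 6×D = 6D
Σ(formed) = 3×445 + 1×923 = 2258
ΔH = Σ(broken) − Σ(formed) = (6D) − (2258) = −2258 + 6D
Setting this equal to +64 kJ gives 6D = 2322, so D = 387 kJ/mol.

D(N–H) ≈ 387 kJ/mol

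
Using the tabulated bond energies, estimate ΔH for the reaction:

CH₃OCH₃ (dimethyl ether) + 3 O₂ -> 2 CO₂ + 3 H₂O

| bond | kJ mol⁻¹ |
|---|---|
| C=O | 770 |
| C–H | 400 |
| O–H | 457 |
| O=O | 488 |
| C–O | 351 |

Bonds broken (reactants):
  C–H: 6 × 400 = 2400
  C–O: 2 × 351 = 702
  O=O: 3 × 488 = 1464
  Σ(broken) = 4566 kJ
Bonds formed (products):
  C=O: 4 × 770 = 3080
  O–H: 6 × 457 = 2742
  Σ(formed) = 5822 kJ
ΔH = Σ(broken) − Σ(formed) = 4566 − 5822 = −1256 kJ

ΔH ≈ −1256 kJ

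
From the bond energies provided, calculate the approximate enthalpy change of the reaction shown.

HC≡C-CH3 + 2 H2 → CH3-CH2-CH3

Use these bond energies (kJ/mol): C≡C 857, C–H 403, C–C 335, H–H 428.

ΔH ≈ −234 kJ

Bonds broken (reactants):
  C≡C: 1 × 857 = 857
  C–C: 1 × 335 = 335
  C–H: 4 × 403 = 1612
  H–H: 2 × 428 = 856
  Σ(broken) = 3660 kJ
Bonds formed (products):
  C–C: 2 × 335 = 670
  C–H: 8 × 403 = 3224
  Σ(formed) = 3894 kJ
ΔH = Σ(broken) − Σ(formed) = 3660 − 3894 = −234 kJ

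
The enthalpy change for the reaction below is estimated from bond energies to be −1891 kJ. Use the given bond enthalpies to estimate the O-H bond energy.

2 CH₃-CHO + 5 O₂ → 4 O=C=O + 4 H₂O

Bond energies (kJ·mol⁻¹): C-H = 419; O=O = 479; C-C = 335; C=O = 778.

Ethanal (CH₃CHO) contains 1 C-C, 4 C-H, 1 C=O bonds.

D(O-H) ≈ 455 kJ/mol

Let D be the O-H bond energy.
Σ(broken) = 2×335 + 8×419 + 2×778 + 5×479 = 7973
Σ(formed) = 8×778 + 8×D = 6224 + 8D
ΔH = Σ(broken) − Σ(formed) = (7973) − (6224 + 8D) = +1749 − 8D
Setting this equal to −1891 kJ gives 8D = 3640, so D = 455 kJ/mol.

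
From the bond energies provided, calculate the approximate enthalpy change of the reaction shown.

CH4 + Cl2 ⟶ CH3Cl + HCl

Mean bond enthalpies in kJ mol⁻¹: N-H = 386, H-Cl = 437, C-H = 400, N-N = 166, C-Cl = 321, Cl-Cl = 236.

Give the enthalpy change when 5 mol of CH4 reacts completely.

Bonds broken (reactants):
  C-H: 4 × 400 = 1600
  Cl-Cl: 1 × 236 = 236
  Σ(broken) = 1836 kJ
Bonds formed (products):
  C-Cl: 1 × 321 = 321
  C-H: 3 × 400 = 1200
  H-Cl: 1 × 437 = 437
  Σ(formed) = 1958 kJ
ΔH = Σ(broken) − Σ(formed) = 1836 − 1958 = −122 kJ
For 5× the reaction as written: 5 × (−122) = −610 kJ

ΔH = −610 kJ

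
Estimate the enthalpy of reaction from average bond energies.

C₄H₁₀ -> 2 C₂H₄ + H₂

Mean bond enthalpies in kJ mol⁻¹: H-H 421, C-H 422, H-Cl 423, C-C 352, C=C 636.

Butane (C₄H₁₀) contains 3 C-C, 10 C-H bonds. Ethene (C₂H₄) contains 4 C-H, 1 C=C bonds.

ΔH ≈ +207 kJ

Bonds broken (reactants):
  C-C: 3 × 352 = 1056
  C-H: 10 × 422 = 4220
  Σ(broken) = 5276 kJ
Bonds formed (products):
  C-H: 8 × 422 = 3376
  C=C: 2 × 636 = 1272
  H-H: 1 × 421 = 421
  Σ(formed) = 5069 kJ
ΔH = Σ(broken) − Σ(formed) = 5276 − 5069 = +207 kJ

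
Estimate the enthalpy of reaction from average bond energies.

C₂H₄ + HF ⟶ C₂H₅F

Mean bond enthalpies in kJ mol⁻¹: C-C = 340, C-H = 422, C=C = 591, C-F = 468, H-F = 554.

Bonds broken (reactants):
  C-H: 4 × 422 = 1688
  C=C: 1 × 591 = 591
  H-F: 1 × 554 = 554
  Σ(broken) = 2833 kJ
Bonds formed (products):
  C-C: 1 × 340 = 340
  C-F: 1 × 468 = 468
  C-H: 5 × 422 = 2110
  Σ(formed) = 2918 kJ
ΔH = Σ(broken) − Σ(formed) = 2833 − 2918 = −85 kJ

ΔH ≈ −85 kJ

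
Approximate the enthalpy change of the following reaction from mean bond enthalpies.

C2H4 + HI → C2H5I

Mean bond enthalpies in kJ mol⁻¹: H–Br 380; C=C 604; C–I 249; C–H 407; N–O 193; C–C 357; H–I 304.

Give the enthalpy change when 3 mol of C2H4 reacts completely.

ΔH = −315 kJ

Bonds broken (reactants):
  C–H: 4 × 407 = 1628
  C=C: 1 × 604 = 604
  H–I: 1 × 304 = 304
  Σ(broken) = 2536 kJ
Bonds formed (products):
  C–C: 1 × 357 = 357
  C–H: 5 × 407 = 2035
  C–I: 1 × 249 = 249
  Σ(formed) = 2641 kJ
ΔH = Σ(broken) − Σ(formed) = 2536 − 2641 = −105 kJ
For 3× the reaction as written: 3 × (−105) = −315 kJ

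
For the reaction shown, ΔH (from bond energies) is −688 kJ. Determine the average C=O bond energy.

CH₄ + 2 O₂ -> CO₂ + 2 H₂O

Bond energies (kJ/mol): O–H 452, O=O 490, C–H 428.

Let D be the C=O bond energy.
Σ(broken) = 4×428 + 2×490 = 2692
Σ(formed) = 2×D + 4×452 = 1808 + 2D
ΔH = Σ(broken) − Σ(formed) = (2692) − (1808 + 2D) = +884 − 2D
Setting this equal to −688 kJ gives 2D = 1572, so D = 786 kJ/mol.

D(C=O) ≈ 786 kJ/mol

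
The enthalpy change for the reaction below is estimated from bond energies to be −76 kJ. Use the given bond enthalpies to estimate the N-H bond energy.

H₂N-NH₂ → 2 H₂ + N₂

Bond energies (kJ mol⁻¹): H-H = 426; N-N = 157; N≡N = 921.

Let D be the N-H bond energy.
Σ(broken) = 4×D + 1×157 = 157 + 4D
Σ(formed) = 2×426 + 1×921 = 1773
ΔH = Σ(broken) − Σ(formed) = (157 + 4D) − (1773) = −1616 + 4D
Setting this equal to −76 kJ gives 4D = 1540, so D = 385 kJ/mol.

D(N-H) ≈ 385 kJ/mol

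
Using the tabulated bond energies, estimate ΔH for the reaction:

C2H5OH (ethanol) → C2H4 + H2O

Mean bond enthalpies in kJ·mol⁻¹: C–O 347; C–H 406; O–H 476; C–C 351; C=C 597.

ΔH ≈ +31 kJ

Bonds broken (reactants):
  C–C: 1 × 351 = 351
  C–H: 5 × 406 = 2030
  C–O: 1 × 347 = 347
  O–H: 1 × 476 = 476
  Σ(broken) = 3204 kJ
Bonds formed (products):
  C–H: 4 × 406 = 1624
  C=C: 1 × 597 = 597
  O–H: 2 × 476 = 952
  Σ(formed) = 3173 kJ
ΔH = Σ(broken) − Σ(formed) = 3204 − 3173 = +31 kJ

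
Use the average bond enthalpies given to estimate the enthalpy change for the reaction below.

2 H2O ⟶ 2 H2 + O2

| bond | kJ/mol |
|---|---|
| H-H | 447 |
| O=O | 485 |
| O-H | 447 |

ΔH ≈ +409 kJ

Bonds broken (reactants):
  O-H: 4 × 447 = 1788
  Σ(broken) = 1788 kJ
Bonds formed (products):
  H-H: 2 × 447 = 894
  O=O: 1 × 485 = 485
  Σ(formed) = 1379 kJ
ΔH = Σ(broken) − Σ(formed) = 1788 − 1379 = +409 kJ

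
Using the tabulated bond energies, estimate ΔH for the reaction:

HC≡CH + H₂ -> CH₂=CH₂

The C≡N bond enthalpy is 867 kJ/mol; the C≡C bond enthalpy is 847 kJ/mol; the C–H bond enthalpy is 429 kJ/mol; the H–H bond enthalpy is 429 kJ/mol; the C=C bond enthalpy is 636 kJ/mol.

Bonds broken (reactants):
  C≡C: 1 × 847 = 847
  C–H: 2 × 429 = 858
  H–H: 1 × 429 = 429
  Σ(broken) = 2134 kJ
Bonds formed (products):
  C–H: 4 × 429 = 1716
  C=C: 1 × 636 = 636
  Σ(formed) = 2352 kJ
ΔH = Σ(broken) − Σ(formed) = 2134 − 2352 = −218 kJ

ΔH ≈ −218 kJ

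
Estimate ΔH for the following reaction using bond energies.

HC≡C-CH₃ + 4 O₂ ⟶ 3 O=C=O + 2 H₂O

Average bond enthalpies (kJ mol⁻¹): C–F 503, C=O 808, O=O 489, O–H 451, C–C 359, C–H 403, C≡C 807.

ΔH ≈ −1918 kJ

Bonds broken (reactants):
  C≡C: 1 × 807 = 807
  C–C: 1 × 359 = 359
  C–H: 4 × 403 = 1612
  O=O: 4 × 489 = 1956
  Σ(broken) = 4734 kJ
Bonds formed (products):
  C=O: 6 × 808 = 4848
  O–H: 4 × 451 = 1804
  Σ(formed) = 6652 kJ
ΔH = Σ(broken) − Σ(formed) = 4734 − 6652 = −1918 kJ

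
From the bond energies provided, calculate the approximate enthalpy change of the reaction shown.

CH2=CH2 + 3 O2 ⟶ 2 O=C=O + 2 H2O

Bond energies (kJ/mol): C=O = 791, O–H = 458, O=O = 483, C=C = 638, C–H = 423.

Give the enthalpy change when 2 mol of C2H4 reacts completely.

ΔH = −2434 kJ

Bonds broken (reactants):
  C–H: 4 × 423 = 1692
  C=C: 1 × 638 = 638
  O=O: 3 × 483 = 1449
  Σ(broken) = 3779 kJ
Bonds formed (products):
  C=O: 4 × 791 = 3164
  O–H: 4 × 458 = 1832
  Σ(formed) = 4996 kJ
ΔH = Σ(broken) − Σ(formed) = 3779 − 4996 = −1217 kJ
For 2× the reaction as written: 2 × (−1217) = −2434 kJ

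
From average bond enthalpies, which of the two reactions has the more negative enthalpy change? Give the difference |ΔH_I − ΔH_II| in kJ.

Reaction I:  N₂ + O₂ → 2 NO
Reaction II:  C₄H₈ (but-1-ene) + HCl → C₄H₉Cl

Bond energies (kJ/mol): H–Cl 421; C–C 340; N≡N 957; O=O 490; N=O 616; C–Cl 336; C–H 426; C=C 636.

Reaction II, by 260 kJ

Reaction I:
  Bonds broken (reactants):
    N≡N: 1 × 957 = 957
    O=O: 1 × 490 = 490
    Σ(broken) = 1447 kJ
  Bonds formed (products):
    N=O: 2 × 616 = 1232
    Σ(formed) = 1232 kJ
  ΔH_I = 1447 − 1232 = +215 kJ
Reaction II:
  Bonds broken (reactants):
    C–C: 2 × 340 = 680
    C–H: 8 × 426 = 3408
    C=C: 1 × 636 = 636
    H–Cl: 1 × 421 = 421
    Σ(broken) = 5145 kJ
  Bonds formed (products):
    C–C: 3 × 340 = 1020
    C–Cl: 1 × 336 = 336
    C–H: 9 × 426 = 3834
    Σ(formed) = 5190 kJ
  ΔH_II = 5145 − 5190 = −45 kJ
ΔH_I − ΔH_II = +260 kJ, so reaction II has the more negative ΔH; |ΔH_I − ΔH_II| = 260 kJ.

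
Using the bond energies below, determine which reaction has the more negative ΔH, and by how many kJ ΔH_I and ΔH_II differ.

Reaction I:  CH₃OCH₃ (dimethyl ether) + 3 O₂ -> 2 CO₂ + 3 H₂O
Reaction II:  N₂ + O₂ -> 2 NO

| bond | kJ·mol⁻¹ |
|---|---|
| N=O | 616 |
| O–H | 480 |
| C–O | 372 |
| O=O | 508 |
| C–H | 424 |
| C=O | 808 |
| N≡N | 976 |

Reaction I:
  Bonds broken (reactants):
    C–H: 6 × 424 = 2544
    C–O: 2 × 372 = 744
    O=O: 3 × 508 = 1524
    Σ(broken) = 4812 kJ
  Bonds formed (products):
    C=O: 4 × 808 = 3232
    O–H: 6 × 480 = 2880
    Σ(formed) = 6112 kJ
  ΔH_I = 4812 − 6112 = −1300 kJ
Reaction II:
  Bonds broken (reactants):
    N≡N: 1 × 976 = 976
    O=O: 1 × 508 = 508
    Σ(broken) = 1484 kJ
  Bonds formed (products):
    N=O: 2 × 616 = 1232
    Σ(formed) = 1232 kJ
  ΔH_II = 1484 − 1232 = +252 kJ
ΔH_I − ΔH_II = −1552 kJ, so reaction I has the more negative ΔH; |ΔH_I − ΔH_II| = 1552 kJ.

Reaction I, by 1552 kJ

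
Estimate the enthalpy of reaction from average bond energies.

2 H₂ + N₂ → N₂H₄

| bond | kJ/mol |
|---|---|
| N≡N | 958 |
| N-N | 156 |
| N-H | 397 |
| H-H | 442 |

ΔH ≈ +98 kJ

Bonds broken (reactants):
  H-H: 2 × 442 = 884
  N≡N: 1 × 958 = 958
  Σ(broken) = 1842 kJ
Bonds formed (products):
  N-H: 4 × 397 = 1588
  N-N: 1 × 156 = 156
  Σ(formed) = 1744 kJ
ΔH = Σ(broken) − Σ(formed) = 1842 − 1744 = +98 kJ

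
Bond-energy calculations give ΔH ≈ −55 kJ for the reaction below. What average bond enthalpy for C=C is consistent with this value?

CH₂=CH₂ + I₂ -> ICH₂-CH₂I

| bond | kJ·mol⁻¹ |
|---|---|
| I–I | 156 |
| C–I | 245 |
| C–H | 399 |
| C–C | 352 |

Let D be the C=C bond energy.
Σ(broken) = 4×399 + 1×D + 1×156 = 1752 + D
Σ(formed) = 1×352 + 4×399 + 2×245 = 2438
ΔH = Σ(broken) − Σ(formed) = (1752 + D) − (2438) = −686 + D
Setting this equal to −55 kJ gives D = 631 kJ/mol.

D(C=C) ≈ 631 kJ/mol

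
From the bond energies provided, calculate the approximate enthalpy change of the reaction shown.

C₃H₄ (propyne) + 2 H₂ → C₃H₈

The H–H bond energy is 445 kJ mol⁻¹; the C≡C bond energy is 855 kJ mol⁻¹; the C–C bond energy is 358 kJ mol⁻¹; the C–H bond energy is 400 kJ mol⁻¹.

Bonds broken (reactants):
  C≡C: 1 × 855 = 855
  C–C: 1 × 358 = 358
  C–H: 4 × 400 = 1600
  H–H: 2 × 445 = 890
  Σ(broken) = 3703 kJ
Bonds formed (products):
  C–C: 2 × 358 = 716
  C–H: 8 × 400 = 3200
  Σ(formed) = 3916 kJ
ΔH = Σ(broken) − Σ(formed) = 3703 − 3916 = −213 kJ

ΔH ≈ −213 kJ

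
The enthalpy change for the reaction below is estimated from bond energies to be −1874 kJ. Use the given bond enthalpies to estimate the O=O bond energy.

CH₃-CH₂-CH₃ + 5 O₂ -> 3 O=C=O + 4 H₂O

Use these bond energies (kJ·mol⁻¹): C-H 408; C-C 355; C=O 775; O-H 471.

Let D be the O=O bond energy.
Σ(broken) = 2×355 + 8×408 + 5×D = 3974 + 5D
Σ(formed) = 6×775 + 8×471 = 8418
ΔH = Σ(broken) − Σ(formed) = (3974 + 5D) − (8418) = −4444 + 5D
Setting this equal to −1874 kJ gives 5D = 2570, so D = 514 kJ/mol.

D(O=O) ≈ 514 kJ/mol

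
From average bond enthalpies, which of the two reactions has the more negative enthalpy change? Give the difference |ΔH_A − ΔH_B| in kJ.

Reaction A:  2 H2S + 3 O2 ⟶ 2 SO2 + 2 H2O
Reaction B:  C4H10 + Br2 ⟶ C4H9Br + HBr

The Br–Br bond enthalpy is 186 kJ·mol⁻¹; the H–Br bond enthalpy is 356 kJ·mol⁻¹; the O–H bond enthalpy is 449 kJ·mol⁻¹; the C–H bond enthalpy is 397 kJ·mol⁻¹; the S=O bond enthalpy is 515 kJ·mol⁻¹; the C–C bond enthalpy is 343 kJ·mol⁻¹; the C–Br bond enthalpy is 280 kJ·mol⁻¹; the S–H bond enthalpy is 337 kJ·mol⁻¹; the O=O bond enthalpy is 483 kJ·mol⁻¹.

Reaction A:
  Bonds broken (reactants):
    O=O: 3 × 483 = 1449
    S–H: 4 × 337 = 1348
    Σ(broken) = 2797 kJ
  Bonds formed (products):
    O–H: 4 × 449 = 1796
    S=O: 4 × 515 = 2060
    Σ(formed) = 3856 kJ
  ΔH_A = 2797 − 3856 = −1059 kJ
Reaction B:
  Bonds broken (reactants):
    Br–Br: 1 × 186 = 186
    C–C: 3 × 343 = 1029
    C–H: 10 × 397 = 3970
    Σ(broken) = 5185 kJ
  Bonds formed (products):
    C–Br: 1 × 280 = 280
    C–C: 3 × 343 = 1029
    C–H: 9 × 397 = 3573
    H–Br: 1 × 356 = 356
    Σ(formed) = 5238 kJ
  ΔH_B = 5185 − 5238 = −53 kJ
ΔH_A − ΔH_B = −1006 kJ, so reaction A has the more negative ΔH; |ΔH_A − ΔH_B| = 1006 kJ.

Reaction A, by 1006 kJ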